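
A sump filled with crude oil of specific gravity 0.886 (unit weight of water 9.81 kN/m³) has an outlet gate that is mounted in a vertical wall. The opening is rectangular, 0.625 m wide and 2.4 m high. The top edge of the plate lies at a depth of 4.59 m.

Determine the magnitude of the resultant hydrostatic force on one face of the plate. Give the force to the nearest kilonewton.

γ = 0.886 × 9.81 = 8.69166 kN/m³.
The centroid lies 2.4/2 = 1.2 m below the top edge, so the centroid depth is h_c = 4.59 + 1.2 = 5.79 m.
A = 0.625 × 2.4 = 1.5 m².
Resultant F = γ·h_c·A = 8.69166 × 5.79 × 1.5 = 75.4871 kN.

F ≈ 75 kN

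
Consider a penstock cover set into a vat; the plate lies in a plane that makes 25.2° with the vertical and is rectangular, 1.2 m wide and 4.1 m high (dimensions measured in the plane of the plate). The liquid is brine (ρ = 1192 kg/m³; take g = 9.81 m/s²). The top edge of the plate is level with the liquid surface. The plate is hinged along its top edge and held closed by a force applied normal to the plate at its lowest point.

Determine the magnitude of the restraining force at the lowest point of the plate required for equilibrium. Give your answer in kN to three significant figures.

P ≈ 71.1 kN

γ = ρg = 1192 × 9.81 / 1000 = 11.69352 kN/m³.
The plate makes 25.2° with the vertical, i.e. θ = 90° − 25.2° = 64.8° to the horizontal. Measuring y along the incline from the free-surface line, vertical depth h = y·sinθ with sinθ = 0.904827.
The centroid lies 4.1/2 = 2.05 m below the top edge, so y_c = 2.05 m and h_c = 2.05 × 0.904827 = 1.8549 m.
A = 1.2 × 4.1 = 4.92 m².
Resultant F = γ·h_c·A = 11.69352 × 1.8549 × 4.92 = 106.716 kN.
I_c = b·h³/12 = 1.2 × 4.1³/12 = 6.8921 m⁴.
Centre of pressure: y_p = y_c + I_c/(y_c·A) = 2.05 + 6.8921/(2.05 × 4.92) = 2.05 + 0.683333 = 2.73333 m along the plane.
The resultant acts 2.05 + 0.683333 = 2.73333 m (along the plate) below the hinge at the top edge, so the moment about the hinge is M = F × 2.73333 = 106.716 × 2.73333 = 291.69 kN·m.
A normal force at the bottom, 4.1 m from the hinge, must supply this moment: P = 291.69/4.1 = 71.1439 kN.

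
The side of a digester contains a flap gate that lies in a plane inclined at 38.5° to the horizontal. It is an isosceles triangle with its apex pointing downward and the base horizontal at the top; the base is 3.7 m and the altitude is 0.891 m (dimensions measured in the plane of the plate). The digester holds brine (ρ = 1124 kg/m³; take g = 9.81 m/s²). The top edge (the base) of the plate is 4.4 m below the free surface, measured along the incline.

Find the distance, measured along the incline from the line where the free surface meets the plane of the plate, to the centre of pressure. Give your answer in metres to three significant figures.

γ = ρg = 1124 × 9.81 / 1000 = 11.02644 kN/m³.
Let θ = 38.5° be the plate's angle to the horizontal; measure y along the incline from where the plane meets the free surface. Vertical depth h = y·sinθ with sinθ = 0.622515.
With the apex down, the centroid sits h/3 = 0.891/3 = 0.297 m below the base (the top edge), so y_c = 4.4 + 0.297 = 4.697 m and h_c = 4.697 × 0.622515 = 2.92395 m.
A = ½ × 3.7 × 0.891 = 1.64835 m².
Resultant F = γ·h_c·A = 11.02644 × 2.92395 × 1.64835 = 53.1441 kN.
I_c = b·h³/36 = 3.7 × 0.891³/36 = 0.0726997 m⁴.
Centre of pressure: y_p = y_c + I_c/(y_c·A) = 4.697 + 0.0726997/(4.697 × 1.64835) = 4.697 + 0.00938994 = 4.70639 m along the plane.

y_p = 4.71 m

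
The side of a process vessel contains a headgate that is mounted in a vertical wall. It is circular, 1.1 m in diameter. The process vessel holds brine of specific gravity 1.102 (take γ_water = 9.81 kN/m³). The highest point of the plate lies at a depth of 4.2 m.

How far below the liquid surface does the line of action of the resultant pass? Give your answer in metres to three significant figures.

h_p = 4.77 m

γ = 1.102 × 9.81 = 10.81062 kN/m³.
The centroid is at the centre, 0.55 m below the top of the plate, so the centroid depth is h_c = 4.2 + 0.55 = 4.75 m.
A = π(0.55)² = 0.950332 m².
Resultant F = γ·h_c·A = 10.81062 × 4.75 × 0.950332 = 48.8 kN.
I_c = πr⁴/4 = π × 0.55⁴/4 = 0.0718688 m⁴.
Centre of pressure: y_p = y_c + I_c/(y_c·A) = 4.75 + 0.0718688/(4.75 × 0.950332) = 4.75 + 0.015921 = 4.76592 m along the plane.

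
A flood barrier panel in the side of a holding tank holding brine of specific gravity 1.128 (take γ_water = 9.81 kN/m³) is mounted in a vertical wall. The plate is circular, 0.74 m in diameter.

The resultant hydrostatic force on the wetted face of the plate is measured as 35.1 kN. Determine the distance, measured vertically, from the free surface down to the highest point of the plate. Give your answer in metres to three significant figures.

d_top ≈ 7.01 m

γ = 1.128 × 9.81 = 11.06568 kN/m³.
A = π(0.37)² = 0.430084 m².
From F = γ·h_c·A, the centroid depth is h_c = 35.1/(11.06568 × 0.430084) = 7.37523 m.
The centroid is at the centre, 0.37 m below the top of the plate, so the highest point sits at h_top = 7.37523 − 0.37 = 7.00523 m below the surface.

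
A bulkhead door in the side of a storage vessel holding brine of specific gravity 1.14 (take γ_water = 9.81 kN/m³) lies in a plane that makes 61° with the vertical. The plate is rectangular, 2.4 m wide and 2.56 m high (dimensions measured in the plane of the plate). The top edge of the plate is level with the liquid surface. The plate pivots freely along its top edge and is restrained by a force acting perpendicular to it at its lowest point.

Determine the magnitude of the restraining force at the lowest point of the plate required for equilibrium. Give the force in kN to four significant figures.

P ≈ 28.43 kN

γ = 1.14 × 9.81 = 11.1834 kN/m³.
The plate makes 61° with the vertical, i.e. θ = 90° − 61° = 29° to the horizontal. Measuring y along the incline from the free-surface line, vertical depth h = y·sinθ with sinθ = 0.484810.
The centroid lies 2.56/2 = 1.28 m below the top edge, so y_c = 1.28 m and h_c = 1.28 × 0.484810 = 0.620557 m.
A = 2.4 × 2.56 = 6.144 m².
Resultant F = γ·h_c·A = 11.1834 × 0.620557 × 6.144 = 42.639 kN.
I_c = b·h³/12 = 2.4 × 2.56³/12 = 3.35544 m⁴.
Centre of pressure: y_p = y_c + I_c/(y_c·A) = 1.28 + 3.35544/(1.28 × 6.144) = 1.28 + 0.426666 = 1.70667 m along the plane.
The resultant acts 1.28 + 0.426666 = 1.70667 m (along the plate) below the hinge at the top edge, so the moment about the hinge is M = F × 1.70667 = 42.639 × 1.70667 = 72.7707 kN·m.
A normal force at the bottom, 2.56 m from the hinge, must supply this moment: P = 72.7707/2.56 = 28.4261 kN.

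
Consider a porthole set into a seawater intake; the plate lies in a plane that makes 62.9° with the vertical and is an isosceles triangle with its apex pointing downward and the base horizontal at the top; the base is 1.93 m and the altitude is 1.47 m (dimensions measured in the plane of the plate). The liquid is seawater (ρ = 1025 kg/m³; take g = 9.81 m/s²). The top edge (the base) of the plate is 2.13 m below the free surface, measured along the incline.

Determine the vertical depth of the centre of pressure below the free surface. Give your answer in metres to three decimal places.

h_p = 1.214 m

γ = ρg = 1025 × 9.81 / 1000 = 10.05525 kN/m³.
The plate makes 62.9° with the vertical, i.e. θ = 90° − 62.9° = 27.1° to the horizontal. Measuring y along the incline from the free-surface line, vertical depth h = y·sinθ with sinθ = 0.455545.
With the apex down, the centroid sits h/3 = 1.47/3 = 0.49 m below the base (the top edge), so y_c = 2.13 + 0.49 = 2.62 m and h_c = 2.62 × 0.455545 = 1.19353 m.
A = ½ × 1.93 × 1.47 = 1.41855 m².
Resultant F = γ·h_c·A = 10.05525 × 1.19353 × 1.41855 = 17.0244 kN.
I_c = b·h³/36 = 1.93 × 1.47³/36 = 0.170297 m⁴.
Centre of pressure: y_p = y_c + I_c/(y_c·A) = 2.62 + 0.170297/(2.62 × 1.41855) = 2.62 + 0.0458206 = 2.66582 m along the plane.
Vertically, h_p = y_p·sinθ = 2.66582 × 0.455545 = 1.2144 m.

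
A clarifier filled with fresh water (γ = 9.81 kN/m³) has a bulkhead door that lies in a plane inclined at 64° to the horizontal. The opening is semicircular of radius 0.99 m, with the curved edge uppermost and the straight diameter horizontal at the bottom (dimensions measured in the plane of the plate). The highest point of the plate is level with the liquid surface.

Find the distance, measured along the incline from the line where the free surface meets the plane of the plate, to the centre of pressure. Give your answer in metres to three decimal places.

y_p = 0.690 m

γ = 9.81 kN/m³.
Let θ = 64° be the plate's angle to the horizontal; measure y along the incline from where the plane meets the free surface. Vertical depth h = y·sinθ with sinθ = 0.898794.
The centroid lies 4r/(3π) = 0.420169 m above the diameter, so r − 4r/(3π) = 0.99 − 0.420169 = 0.569831 m below the topmost point, so y_c = 0.569831 m and h_c = 0.569831 × 0.898794 = 0.512161 m.
A = πr²/2 = π × 0.99²/2 = 1.53954 m².
Resultant F = γ·h_c·A = 9.81 × 0.512161 × 1.53954 = 7.73511 kN.
I_c = (π/8 − 8/(9π))·r⁴ = 0.109757 × 0.99⁴ = 0.105432 m⁴.
Centre of pressure: y_p = y_c + I_c/(y_c·A) = 0.569831 + 0.105432/(0.569831 × 1.53954) = 0.569831 + 0.120181 = 0.690012 m along the plane.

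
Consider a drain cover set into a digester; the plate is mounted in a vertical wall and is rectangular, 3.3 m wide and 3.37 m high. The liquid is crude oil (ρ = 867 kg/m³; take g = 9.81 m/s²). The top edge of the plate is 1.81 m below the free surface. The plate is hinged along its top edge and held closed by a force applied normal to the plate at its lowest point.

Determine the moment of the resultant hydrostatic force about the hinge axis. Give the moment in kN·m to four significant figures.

γ = ρg = 867 × 9.81 / 1000 = 8.50527 kN/m³.
The centroid lies 3.37/2 = 1.685 m below the top edge, so the centroid depth is h_c = 1.81 + 1.685 = 3.495 m.
A = 3.3 × 3.37 = 11.121 m².
Resultant F = γ·h_c·A = 8.50527 × 3.495 × 11.121 = 330.582 kN.
I_c = b·h³/12 = 3.3 × 3.37³/12 = 10.525 m⁴.
Centre of pressure: y_p = y_c + I_c/(y_c·A) = 3.495 + 10.525/(3.495 × 11.121) = 3.495 + 0.270789 = 3.76579 m along the plane.
The resultant acts 1.685 + 0.270789 = 1.95579 m (along the plate) below the hinge at the top edge, so the moment about the hinge is M = F × 1.95579 = 330.582 × 1.95579 = 646.549 kN·m.

M ≈ 646.5 kN·m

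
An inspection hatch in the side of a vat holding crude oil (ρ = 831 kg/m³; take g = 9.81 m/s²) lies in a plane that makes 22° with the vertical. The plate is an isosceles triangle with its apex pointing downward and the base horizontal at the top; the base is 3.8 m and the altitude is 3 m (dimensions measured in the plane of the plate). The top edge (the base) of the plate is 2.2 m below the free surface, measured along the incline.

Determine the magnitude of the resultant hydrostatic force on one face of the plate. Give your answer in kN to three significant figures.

F ≈ 138 kN

γ = ρg = 831 × 9.81 / 1000 = 8.15211 kN/m³.
The plate makes 22° with the vertical, i.e. θ = 90° − 22° = 68° to the horizontal. Measuring y along the incline from the free-surface line, vertical depth h = y·sinθ with sinθ = 0.927184.
With the apex down, the centroid sits h/3 = 3/3 = 1 m below the base (the top edge), so y_c = 2.2 + 1 = 3.2 m and h_c = 3.2 × 0.927184 = 2.96699 m.
A = ½ × 3.8 × 3 = 5.7 m².
Resultant F = γ·h_c·A = 8.15211 × 2.96699 × 5.7 = 137.867 kN.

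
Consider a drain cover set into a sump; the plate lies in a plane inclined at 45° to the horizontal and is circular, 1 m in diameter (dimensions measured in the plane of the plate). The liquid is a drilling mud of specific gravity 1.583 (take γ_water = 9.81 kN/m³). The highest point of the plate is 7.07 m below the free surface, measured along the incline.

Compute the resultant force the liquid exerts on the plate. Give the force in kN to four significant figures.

F ≈ 65.29 kN

γ = 1.583 × 9.81 = 15.52923 kN/m³.
Let θ = 45° be the plate's angle to the horizontal; measure y along the incline from where the plane meets the free surface. Vertical depth h = y·sinθ with sinθ = 0.707107.
The centroid is at the centre, 0.5 m below the top of the plate, so y_c = 7.07 + 0.5 = 7.57 m and h_c = 7.57 × 0.707107 = 5.3528 m.
A = π(0.5)² = 0.785398 m².
Resultant F = γ·h_c·A = 15.52923 × 5.3528 × 0.785398 = 65.2861 kN.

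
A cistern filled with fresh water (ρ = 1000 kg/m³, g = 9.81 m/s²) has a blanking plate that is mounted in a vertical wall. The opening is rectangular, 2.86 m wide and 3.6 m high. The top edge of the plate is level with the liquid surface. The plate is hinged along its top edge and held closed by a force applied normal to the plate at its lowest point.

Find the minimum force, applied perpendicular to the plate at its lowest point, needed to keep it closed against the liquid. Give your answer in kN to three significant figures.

γ = ρg = 1000 × 9.81 = 9810 N/m³ = 9.81 kN/m³.
The centroid lies 3.6/2 = 1.8 m below the top edge, so the centroid depth is h_c = 1.8 m.
A = 2.86 × 3.6 = 10.296 m².
Resultant F = γ·h_c·A = 9.81 × 1.8 × 10.296 = 181.807 kN.
I_c = b·h³/12 = 2.86 × 3.6³/12 = 11.1197 m⁴.
Centre of pressure: y_p = y_c + I_c/(y_c·A) = 1.8 + 11.1197/(1.8 × 10.296) = 1.8 + 0.600001 = 2.4 m along the plane.
The resultant acts 1.8 + 0.600001 = 2.4 m (along the plate) below the hinge at the top edge, so the moment about the hinge is M = F × 2.4 = 181.807 × 2.4 = 436.337 kN·m.
A normal force at the bottom, 3.6 m from the hinge, must supply this moment: P = 436.337/3.6 = 121.205 kN.

P ≈ 121 kN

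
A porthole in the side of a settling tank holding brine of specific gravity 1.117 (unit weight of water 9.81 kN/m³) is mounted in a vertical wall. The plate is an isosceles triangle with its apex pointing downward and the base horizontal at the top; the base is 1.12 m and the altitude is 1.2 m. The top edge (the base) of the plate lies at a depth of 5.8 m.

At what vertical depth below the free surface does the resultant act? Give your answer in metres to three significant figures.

γ = 1.117 × 9.81 = 10.95777 kN/m³.
With the apex down, the centroid sits h/3 = 1.2/3 = 0.4 m below the base (the top edge), so the centroid depth is h_c = 5.8 + 0.4 = 6.2 m.
A = ½ × 1.12 × 1.2 = 0.672 m².
Resultant F = γ·h_c·A = 10.95777 × 6.2 × 0.672 = 45.6545 kN.
I_c = b·h³/36 = 1.12 × 1.2³/36 = 0.05376 m⁴.
Centre of pressure: y_p = y_c + I_c/(y_c·A) = 6.2 + 0.05376/(6.2 × 0.672) = 6.2 + 0.0129032 = 6.2129 m along the plane.

h_p = 6.21 m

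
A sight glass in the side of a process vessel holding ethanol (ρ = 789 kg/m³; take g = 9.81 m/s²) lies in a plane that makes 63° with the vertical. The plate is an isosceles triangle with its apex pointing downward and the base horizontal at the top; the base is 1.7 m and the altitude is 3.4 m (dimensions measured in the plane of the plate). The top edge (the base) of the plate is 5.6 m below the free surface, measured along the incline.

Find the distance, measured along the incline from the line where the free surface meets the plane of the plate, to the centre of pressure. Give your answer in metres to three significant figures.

γ = ρg = 789 × 9.81 / 1000 = 7.74009 kN/m³.
The plate makes 63° with the vertical, i.e. θ = 90° − 63° = 27° to the horizontal. Measuring y along the incline from the free-surface line, vertical depth h = y·sinθ with sinθ = 0.453990.
With the apex down, the centroid sits h/3 = 3.4/3 = 1.13333 m below the base (the top edge), so y_c = 5.6 + 1.13333 = 6.73333 m and h_c = 6.73333 × 0.453990 = 3.05686 m.
A = ½ × 1.7 × 3.4 = 2.89 m².
Resultant F = γ·h_c·A = 7.74009 × 3.05686 × 2.89 = 68.3785 kN.
I_c = b·h³/36 = 1.7 × 3.4³/36 = 1.85602 m⁴.
Centre of pressure: y_p = y_c + I_c/(y_c·A) = 6.73333 + 1.85602/(6.73333 × 2.89) = 6.73333 + 0.0953795 = 6.82871 m along the plane.

y_p = 6.83 m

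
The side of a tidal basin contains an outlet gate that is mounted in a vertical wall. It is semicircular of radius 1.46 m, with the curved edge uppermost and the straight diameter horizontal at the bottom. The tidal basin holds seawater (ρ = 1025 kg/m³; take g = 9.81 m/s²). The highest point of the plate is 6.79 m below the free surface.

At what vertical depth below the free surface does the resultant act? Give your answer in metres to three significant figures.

h_p = 7.65 m

γ = ρg = 1025 × 9.81 / 1000 = 10.05525 kN/m³.
The centroid lies 4r/(3π) = 0.619643 m above the diameter, so r − 4r/(3π) = 1.46 − 0.619643 = 0.840357 m below the topmost point, so the centroid depth is h_c = 6.79 + 0.840357 = 7.63036 m.
A = πr²/2 = π × 1.46²/2 = 3.34831 m².
Resultant F = γ·h_c·A = 10.05525 × 7.63036 × 3.34831 = 256.9 kN.
I_c = (π/8 − 8/(9π))·r⁴ = 0.109757 × 1.46⁴ = 0.498705 m⁴.
Centre of pressure: y_p = y_c + I_c/(y_c·A) = 7.63036 + 0.498705/(7.63036 × 3.34831) = 7.63036 + 0.0195197 = 7.64988 m along the plane.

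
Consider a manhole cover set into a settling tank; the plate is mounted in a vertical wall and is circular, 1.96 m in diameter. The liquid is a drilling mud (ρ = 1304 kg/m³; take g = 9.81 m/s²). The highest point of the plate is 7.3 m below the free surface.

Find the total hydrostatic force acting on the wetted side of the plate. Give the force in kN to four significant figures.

γ = ρg = 1304 × 9.81 / 1000 = 12.79224 kN/m³.
The centroid is at the centre, 0.98 m below the top of the plate, so the centroid depth is h_c = 7.3 + 0.98 = 8.28 m.
A = π(0.98)² = 3.01719 m².
Resultant F = γ·h_c·A = 12.79224 × 8.28 × 3.01719 = 319.58 kN.

F ≈ 319.6 kN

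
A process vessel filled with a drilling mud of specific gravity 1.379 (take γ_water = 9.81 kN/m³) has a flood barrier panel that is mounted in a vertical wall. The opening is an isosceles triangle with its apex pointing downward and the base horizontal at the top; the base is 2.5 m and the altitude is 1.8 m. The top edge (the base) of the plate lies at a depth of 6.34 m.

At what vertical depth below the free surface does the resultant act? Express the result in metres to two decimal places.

γ = 1.379 × 9.81 = 13.52799 kN/m³.
With the apex down, the centroid sits h/3 = 1.8/3 = 0.6 m below the base (the top edge), so the centroid depth is h_c = 6.34 + 0.6 = 6.94 m.
A = ½ × 2.5 × 1.8 = 2.25 m².
Resultant F = γ·h_c·A = 13.52799 × 6.94 × 2.25 = 211.24 kN.
I_c = b·h³/36 = 2.5 × 1.8³/36 = 0.405 m⁴.
Centre of pressure: y_p = y_c + I_c/(y_c·A) = 6.94 + 0.405/(6.94 × 2.25) = 6.94 + 0.0259366 = 6.96594 m along the plane.

h_p = 6.97 m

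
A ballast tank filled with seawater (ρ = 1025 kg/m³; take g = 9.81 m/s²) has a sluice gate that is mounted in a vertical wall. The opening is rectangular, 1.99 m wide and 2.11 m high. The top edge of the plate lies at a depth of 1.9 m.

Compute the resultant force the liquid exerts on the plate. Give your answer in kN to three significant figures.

γ = ρg = 1025 × 9.81 / 1000 = 10.05525 kN/m³.
The centroid lies 2.11/2 = 1.055 m below the top edge, so the centroid depth is h_c = 1.9 + 1.055 = 2.955 m.
A = 1.99 × 2.11 = 4.1989 m².
Resultant F = γ·h_c·A = 10.05525 × 2.955 × 4.1989 = 124.763 kN.

F ≈ 125 kN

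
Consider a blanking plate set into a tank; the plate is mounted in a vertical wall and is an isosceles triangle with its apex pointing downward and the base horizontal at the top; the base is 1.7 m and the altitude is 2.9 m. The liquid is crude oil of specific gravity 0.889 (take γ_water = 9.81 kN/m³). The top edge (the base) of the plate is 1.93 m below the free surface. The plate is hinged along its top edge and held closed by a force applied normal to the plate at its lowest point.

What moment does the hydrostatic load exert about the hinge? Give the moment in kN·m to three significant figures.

γ = 0.889 × 9.81 = 8.72109 kN/m³.
With the apex down, the centroid sits h/3 = 2.9/3 = 0.966667 m below the base (the top edge), so the centroid depth is h_c = 1.93 + 0.966667 = 2.89667 m.
A = ½ × 1.7 × 2.9 = 2.465 m².
Resultant F = γ·h_c·A = 8.72109 × 2.89667 × 2.465 = 62.2711 kN.
I_c = b·h³/36 = 1.7 × 2.9³/36 = 1.1517 m⁴.
Centre of pressure: y_p = y_c + I_c/(y_c·A) = 2.89667 + 1.1517/(2.89667 × 2.465) = 2.89667 + 0.161296 = 3.05797 m along the plane.
The resultant acts 0.966667 + 0.161296 = 1.12796 m (along the plate) below the hinge at the top edge, so the moment about the hinge is M = F × 1.12796 = 62.2711 × 1.12796 = 70.2393 kN·m.

M ≈ 70.2 kN·m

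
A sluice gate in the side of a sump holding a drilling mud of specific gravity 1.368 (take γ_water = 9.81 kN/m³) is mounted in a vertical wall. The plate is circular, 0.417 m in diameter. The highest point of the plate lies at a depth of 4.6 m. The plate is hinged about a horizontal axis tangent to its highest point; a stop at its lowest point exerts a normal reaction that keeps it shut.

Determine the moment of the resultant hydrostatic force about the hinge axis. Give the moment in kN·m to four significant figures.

M ≈ 1.857 kN·m

γ = 1.368 × 9.81 = 13.42008 kN/m³.
The centroid is at the centre, 0.2085 m below the top of the plate, so the centroid depth is h_c = 4.6 + 0.2085 = 4.8085 m.
A = π(0.2085)² = 0.136572 m².
Resultant F = γ·h_c·A = 13.42008 × 4.8085 × 0.136572 = 8.81305 kN.
I_c = πr⁴/4 = π × 0.2085⁴/4 = 0.00148427 m⁴.
Centre of pressure: y_p = y_c + I_c/(y_c·A) = 4.8085 + 0.00148427/(4.8085 × 0.136572) = 4.8085 + 0.00226017 = 4.81076 m along the plane.
The resultant acts 0.2085 + 0.00226017 = 0.21076 m (along the plate) below the hinge at the top edge, so the moment about the hinge is M = F × 0.21076 = 8.81305 × 0.21076 = 1.85744 kN·m.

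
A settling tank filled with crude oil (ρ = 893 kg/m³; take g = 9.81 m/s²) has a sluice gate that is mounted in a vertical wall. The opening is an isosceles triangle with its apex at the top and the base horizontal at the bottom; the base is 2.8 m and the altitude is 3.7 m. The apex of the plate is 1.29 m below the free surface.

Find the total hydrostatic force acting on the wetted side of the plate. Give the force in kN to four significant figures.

γ = ρg = 893 × 9.81 / 1000 = 8.76033 kN/m³.
With the apex up, the centroid sits 2h/3 = 2 × 3.7/3 = 2.46667 m below the apex, so the centroid depth is h_c = 1.29 + 2.46667 = 3.75667 m.
A = ½ × 2.8 × 3.7 = 5.18 m².
Resultant F = γ·h_c·A = 8.76033 × 3.75667 × 5.18 = 170.472 kN.

F ≈ 170.5 kN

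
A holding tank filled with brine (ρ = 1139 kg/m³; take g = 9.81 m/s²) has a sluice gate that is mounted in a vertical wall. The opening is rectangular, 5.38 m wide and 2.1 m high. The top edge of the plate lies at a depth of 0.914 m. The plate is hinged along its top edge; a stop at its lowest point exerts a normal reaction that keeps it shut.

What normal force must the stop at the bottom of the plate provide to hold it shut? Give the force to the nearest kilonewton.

P ≈ 146 kN

γ = ρg = 1139 × 9.81 / 1000 = 11.17359 kN/m³.
The centroid lies 2.1/2 = 1.05 m below the top edge, so the centroid depth is h_c = 0.914 + 1.05 = 1.964 m.
A = 5.38 × 2.1 = 11.298 m².
Resultant F = γ·h_c·A = 11.17359 × 1.964 × 11.298 = 247.934 kN.
I_c = b·h³/12 = 5.38 × 2.1³/12 = 4.15202 m⁴.
Centre of pressure: y_p = y_c + I_c/(y_c·A) = 1.964 + 4.15202/(1.964 × 11.298) = 1.964 + 0.187118 = 2.15112 m along the plane.
The resultant acts 1.05 + 0.187118 = 1.23712 m (along the plate) below the hinge at the top edge, so the moment about the hinge is M = F × 1.23712 = 247.934 × 1.23712 = 306.724 kN·m.
A normal force at the bottom, 2.1 m from the hinge, must supply this moment: P = 306.724/2.1 = 146.059 kN.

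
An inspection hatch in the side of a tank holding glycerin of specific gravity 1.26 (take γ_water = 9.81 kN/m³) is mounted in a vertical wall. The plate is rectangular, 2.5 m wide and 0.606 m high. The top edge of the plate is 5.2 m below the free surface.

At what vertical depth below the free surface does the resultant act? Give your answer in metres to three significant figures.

h_p = 5.51 m

γ = 1.26 × 9.81 = 12.3606 kN/m³.
The centroid lies 0.606/2 = 0.303 m below the top edge, so the centroid depth is h_c = 5.2 + 0.303 = 5.503 m.
A = 2.5 × 0.606 = 1.515 m².
Resultant F = γ·h_c·A = 12.3606 × 5.503 × 1.515 = 103.051 kN.
I_c = b·h³/12 = 2.5 × 0.606³/12 = 0.0463635 m⁴.
Centre of pressure: y_p = y_c + I_c/(y_c·A) = 5.503 + 0.0463635/(5.503 × 1.515) = 5.503 + 0.00556114 = 5.50856 m along the plane.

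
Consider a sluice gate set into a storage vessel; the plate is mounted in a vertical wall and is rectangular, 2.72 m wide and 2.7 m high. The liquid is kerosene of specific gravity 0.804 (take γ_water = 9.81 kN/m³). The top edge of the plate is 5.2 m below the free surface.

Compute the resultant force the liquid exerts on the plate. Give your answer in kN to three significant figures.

F ≈ 379 kN

γ = 0.804 × 9.81 = 7.88724 kN/m³.
The centroid lies 2.7/2 = 1.35 m below the top edge, so the centroid depth is h_c = 5.2 + 1.35 = 6.55 m.
A = 2.72 × 2.7 = 7.344 m².
Resultant F = γ·h_c·A = 7.88724 × 6.55 × 7.344 = 379.401 kN.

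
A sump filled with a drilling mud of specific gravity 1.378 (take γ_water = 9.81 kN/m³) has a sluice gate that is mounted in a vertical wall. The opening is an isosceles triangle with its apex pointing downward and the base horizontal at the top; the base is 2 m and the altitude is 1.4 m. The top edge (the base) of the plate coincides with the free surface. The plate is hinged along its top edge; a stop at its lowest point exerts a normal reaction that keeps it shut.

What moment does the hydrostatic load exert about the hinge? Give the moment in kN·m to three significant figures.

γ = 1.378 × 9.81 = 13.51818 kN/m³.
With the apex down, the centroid sits h/3 = 1.4/3 = 0.466667 m below the base (the top edge), so the centroid depth is h_c = 0.466667 m.
A = ½ × 2 × 1.4 = 1.4 m².
Resultant F = γ·h_c·A = 13.51818 × 0.466667 × 1.4 = 8.83188 kN.
I_c = b·h³/36 = 2 × 1.4³/36 = 0.152444 m⁴.
Centre of pressure: y_p = y_c + I_c/(y_c·A) = 0.466667 + 0.152444/(0.466667 × 1.4) = 0.466667 + 0.233332 = 0.699999 m along the plane.
The resultant acts 0.466667 + 0.233332 = 0.699999 m (along the plate) below the hinge at the top edge, so the moment about the hinge is M = F × 0.699999 = 8.83188 × 0.699999 = 6.18231 kN·m.

M ≈ 6.18 kN·m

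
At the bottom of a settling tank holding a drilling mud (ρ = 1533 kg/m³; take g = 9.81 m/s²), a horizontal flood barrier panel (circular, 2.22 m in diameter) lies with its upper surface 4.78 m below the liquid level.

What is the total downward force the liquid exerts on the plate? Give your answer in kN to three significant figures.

γ = ρg = 1533 × 9.81 / 1000 = 15.03873 kN/m³.
The plate is horizontal, so pressure is uniform at p = γ·h = 15.03873 × 4.78 = 71.8851 kN/m².
A = π(1.11)² = 3.87076 m².
F = p·A = 71.8851 × 3.87076 = 278.25 kN.

F ≈ 278 kN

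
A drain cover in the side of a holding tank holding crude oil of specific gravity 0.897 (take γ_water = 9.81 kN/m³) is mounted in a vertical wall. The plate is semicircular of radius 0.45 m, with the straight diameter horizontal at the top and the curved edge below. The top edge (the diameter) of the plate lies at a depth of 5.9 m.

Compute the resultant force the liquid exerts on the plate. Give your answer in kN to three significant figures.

F ≈ 17.0 kN

γ = 0.897 × 9.81 = 8.79957 kN/m³.
The centroid of a semicircle lies 4r/(3π) = 0.190986 m from the diameter, here below the top edge, so the centroid depth is h_c = 5.9 + 0.190986 = 6.09099 m.
A = πr²/2 = π × 0.45²/2 = 0.318086 m².
Resultant F = γ·h_c·A = 8.79957 × 6.09099 × 0.318086 = 17.0488 kN.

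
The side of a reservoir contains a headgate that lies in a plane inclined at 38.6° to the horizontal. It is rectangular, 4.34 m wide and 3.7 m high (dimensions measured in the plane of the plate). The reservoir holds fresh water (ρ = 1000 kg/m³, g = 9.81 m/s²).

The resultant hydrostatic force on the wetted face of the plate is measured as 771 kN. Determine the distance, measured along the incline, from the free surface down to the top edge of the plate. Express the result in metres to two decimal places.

y_top ≈ 6.00 m

γ = ρg = 1000 × 9.81 = 9810 N/m³ = 9.81 kN/m³.
A = 4.34 × 3.7 = 16.058 m².
From F = γ·h_c·A, the centroid depth is h_c = 771/(9.81 × 16.058) = 4.89434 m.
Let θ = 38.6° be the plate's angle to the horizontal; measure y along the incline from where the plane meets the free surface. Vertical depth h = y·sinθ with sinθ = 0.623880.
Along the incline, y_c = h_c/sinθ = 4.89434/0.623880 = 7.845 m.
The centroid lies 3.7/2 = 1.85 m below the top edge, so the top edge sits at y_top = 7.845 − 1.85 = 5.995 m along the incline.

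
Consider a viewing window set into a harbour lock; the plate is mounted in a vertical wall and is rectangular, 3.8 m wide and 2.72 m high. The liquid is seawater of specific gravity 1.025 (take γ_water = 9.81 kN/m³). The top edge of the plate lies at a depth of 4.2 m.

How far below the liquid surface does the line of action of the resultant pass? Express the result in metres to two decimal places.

γ = 1.025 × 9.81 = 10.05525 kN/m³.
The centroid lies 2.72/2 = 1.36 m below the top edge, so the centroid depth is h_c = 4.2 + 1.36 = 5.56 m.
A = 3.8 × 2.72 = 10.336 m².
Resultant F = γ·h_c·A = 10.05525 × 5.56 × 10.336 = 577.857 kN.
I_c = b·h³/12 = 3.8 × 2.72³/12 = 6.37249 m⁴.
Centre of pressure: y_p = y_c + I_c/(y_c·A) = 5.56 + 6.37249/(5.56 × 10.336) = 5.56 + 0.110887 = 5.67089 m along the plane.

h_p = 5.67 m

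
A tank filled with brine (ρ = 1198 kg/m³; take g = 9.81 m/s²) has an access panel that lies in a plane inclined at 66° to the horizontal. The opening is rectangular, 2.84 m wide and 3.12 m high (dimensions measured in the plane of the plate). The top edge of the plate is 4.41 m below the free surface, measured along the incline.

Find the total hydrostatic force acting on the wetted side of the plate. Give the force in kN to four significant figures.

γ = ρg = 1198 × 9.81 / 1000 = 11.75238 kN/m³.
Let θ = 66° be the plate's angle to the horizontal; measure y along the incline from where the plane meets the free surface. Vertical depth h = y·sinθ with sinθ = 0.913545.
The centroid lies 3.12/2 = 1.56 m below the top edge, so y_c = 4.41 + 1.56 = 5.97 m and h_c = 5.97 × 0.913545 = 5.45386 m.
A = 2.84 × 3.12 = 8.8608 m².
Resultant F = γ·h_c·A = 11.75238 × 5.45386 × 8.8608 = 567.94 kN.

F ≈ 567.9 kN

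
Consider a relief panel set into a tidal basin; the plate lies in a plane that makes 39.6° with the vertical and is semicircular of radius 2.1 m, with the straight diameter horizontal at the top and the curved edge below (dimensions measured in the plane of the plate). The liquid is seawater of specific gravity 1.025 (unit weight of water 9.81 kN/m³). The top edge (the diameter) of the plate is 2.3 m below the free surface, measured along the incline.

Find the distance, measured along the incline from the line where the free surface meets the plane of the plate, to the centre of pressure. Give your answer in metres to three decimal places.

y_p = 3.288 m

γ = 1.025 × 9.81 = 10.05525 kN/m³.
The plate makes 39.6° with the vertical, i.e. θ = 90° − 39.6° = 50.4° to the horizontal. Measuring y along the incline from the free-surface line, vertical depth h = y·sinθ with sinθ = 0.770513.
The centroid of a semicircle lies 4r/(3π) = 0.891268 m from the diameter, here below the top edge, so y_c = 2.3 + 0.891268 = 3.19127 m and h_c = 3.19127 × 0.770513 = 2.45892 m.
A = πr²/2 = π × 2.1²/2 = 6.92721 m².
Resultant F = γ·h_c·A = 10.05525 × 2.45892 × 6.92721 = 171.276 kN.
I_c = (π/8 − 8/(9π))·r⁴ = 0.109757 × 2.1⁴ = 2.13457 m⁴.
Centre of pressure: y_p = y_c + I_c/(y_c·A) = 3.19127 + 2.13457/(3.19127 × 6.92721) = 3.19127 + 0.0965581 = 3.28783 m along the plane.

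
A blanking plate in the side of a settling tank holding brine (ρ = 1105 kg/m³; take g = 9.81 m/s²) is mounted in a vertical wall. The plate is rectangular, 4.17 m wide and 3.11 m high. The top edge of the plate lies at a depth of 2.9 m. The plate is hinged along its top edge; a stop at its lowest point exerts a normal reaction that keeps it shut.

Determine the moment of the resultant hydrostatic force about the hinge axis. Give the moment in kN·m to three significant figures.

γ = ρg = 1105 × 9.81 / 1000 = 10.84005 kN/m³.
The centroid lies 3.11/2 = 1.555 m below the top edge, so the centroid depth is h_c = 2.9 + 1.555 = 4.455 m.
A = 4.17 × 3.11 = 12.9687 m².
Resultant F = γ·h_c·A = 10.84005 × 4.455 × 12.9687 = 626.29 kN.
I_c = b·h³/12 = 4.17 × 3.11³/12 = 10.4529 m⁴.
Centre of pressure: y_p = y_c + I_c/(y_c·A) = 4.455 + 10.4529/(4.455 × 12.9687) = 4.455 + 0.180923 = 4.63592 m along the plane.
The resultant acts 1.555 + 0.180923 = 1.73592 m (along the plate) below the hinge at the top edge, so the moment about the hinge is M = F × 1.73592 = 626.29 × 1.73592 = 1087.19 kN·m.

M ≈ 1090 kN·m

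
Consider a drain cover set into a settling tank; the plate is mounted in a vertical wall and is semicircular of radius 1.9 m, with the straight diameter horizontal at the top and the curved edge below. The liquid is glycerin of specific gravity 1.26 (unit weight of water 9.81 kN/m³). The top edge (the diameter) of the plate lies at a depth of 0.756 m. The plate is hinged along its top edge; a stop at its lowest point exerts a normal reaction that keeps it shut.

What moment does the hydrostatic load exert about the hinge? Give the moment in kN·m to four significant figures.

M ≈ 106.0 kN·m

γ = 1.26 × 9.81 = 12.3606 kN/m³.
The centroid of a semicircle lies 4r/(3π) = 0.806385 m from the diameter, here below the top edge, so the centroid depth is h_c = 0.756 + 0.806385 = 1.56238 m.
A = πr²/2 = π × 1.9²/2 = 5.67057 m².
Resultant F = γ·h_c·A = 12.3606 × 1.56238 × 5.67057 = 109.51 kN.
I_c = (π/8 − 8/(9π))·r⁴ = 0.109757 × 1.9⁴ = 1.43036 m⁴.
Centre of pressure: y_p = y_c + I_c/(y_c·A) = 1.56238 + 1.43036/(1.56238 × 5.67057) = 1.56238 + 0.161448 = 1.72383 m along the plane.
The resultant acts 0.806385 + 0.161448 = 0.967833 m (along the plate) below the hinge at the top edge, so the moment about the hinge is M = F × 0.967833 = 109.51 × 0.967833 = 105.987 kN·m.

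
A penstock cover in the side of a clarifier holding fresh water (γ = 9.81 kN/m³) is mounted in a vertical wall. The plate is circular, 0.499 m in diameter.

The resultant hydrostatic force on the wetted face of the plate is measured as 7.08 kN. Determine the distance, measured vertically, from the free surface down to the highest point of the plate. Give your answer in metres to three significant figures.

γ = 9.81 kN/m³.
A = π(0.2495)² = 0.195565 m².
From F = γ·h_c·A, the centroid depth is h_c = 7.08/(9.81 × 0.195565) = 3.6904 m.
The centroid is at the centre, 0.2495 m below the top of the plate, so the highest point sits at h_top = 3.6904 − 0.2495 = 3.4409 m below the surface.

d_top ≈ 3.44 m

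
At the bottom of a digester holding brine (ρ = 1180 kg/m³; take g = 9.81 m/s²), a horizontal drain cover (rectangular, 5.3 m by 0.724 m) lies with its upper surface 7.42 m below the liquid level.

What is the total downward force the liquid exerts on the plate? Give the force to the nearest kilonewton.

F ≈ 330 kN

γ = ρg = 1180 × 9.81 / 1000 = 11.5758 kN/m³.
The plate is horizontal, so pressure is uniform at p = γ·h = 11.5758 × 7.42 = 85.8924 kN/m².
A = 5.3 × 0.724 = 3.8372 m².
F = p·A = 85.8924 × 3.8372 = 329.586 kN.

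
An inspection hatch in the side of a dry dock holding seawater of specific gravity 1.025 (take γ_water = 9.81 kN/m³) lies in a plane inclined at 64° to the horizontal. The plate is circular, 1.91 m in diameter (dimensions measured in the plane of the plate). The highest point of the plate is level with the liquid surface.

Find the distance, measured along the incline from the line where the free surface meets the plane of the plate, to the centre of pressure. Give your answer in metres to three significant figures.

γ = 1.025 × 9.81 = 10.05525 kN/m³.
Let θ = 64° be the plate's angle to the horizontal; measure y along the incline from where the plane meets the free surface. Vertical depth h = y·sinθ with sinθ = 0.898794.
The centroid is at the centre, 0.955 m below the top of the plate, so y_c = 0.955 m and h_c = 0.955 × 0.898794 = 0.858348 m.
A = π(0.955)² = 2.86521 m².
Resultant F = γ·h_c·A = 10.05525 × 0.858348 × 2.86521 = 24.7294 kN.
I_c = πr⁴/4 = π × 0.955⁴/4 = 0.653286 m⁴.
Centre of pressure: y_p = y_c + I_c/(y_c·A) = 0.955 + 0.653286/(0.955 × 2.86521) = 0.955 + 0.23875 = 1.19375 m along the plane.

y_p = 1.19 m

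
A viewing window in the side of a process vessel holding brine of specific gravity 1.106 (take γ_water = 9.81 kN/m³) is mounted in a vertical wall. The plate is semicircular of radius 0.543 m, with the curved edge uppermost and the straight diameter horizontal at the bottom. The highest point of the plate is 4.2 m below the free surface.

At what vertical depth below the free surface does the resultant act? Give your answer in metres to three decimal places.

γ = 1.106 × 9.81 = 10.84986 kN/m³.
The centroid lies 4r/(3π) = 0.230456 m above the diameter, so r − 4r/(3π) = 0.543 − 0.230456 = 0.312544 m below the topmost point, so the centroid depth is h_c = 4.2 + 0.312544 = 4.51254 m.
A = πr²/2 = π × 0.543²/2 = 0.463148 m².
Resultant F = γ·h_c·A = 10.84986 × 4.51254 × 0.463148 = 22.6759 kN.
I_c = (π/8 − 8/(9π))·r⁴ = 0.109757 × 0.543⁴ = 0.00954183 m⁴.
Centre of pressure: y_p = y_c + I_c/(y_c·A) = 4.51254 + 0.00954183/(4.51254 × 0.463148) = 4.51254 + 0.00456553 = 4.51711 m along the plane.

h_p = 4.517 m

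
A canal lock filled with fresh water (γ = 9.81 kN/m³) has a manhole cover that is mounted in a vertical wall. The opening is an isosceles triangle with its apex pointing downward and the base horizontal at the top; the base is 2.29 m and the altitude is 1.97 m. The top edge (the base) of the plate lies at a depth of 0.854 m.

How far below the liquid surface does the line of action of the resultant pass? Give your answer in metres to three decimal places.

γ = 9.81 kN/m³.
With the apex down, the centroid sits h/3 = 1.97/3 = 0.656667 m below the base (the top edge), so the centroid depth is h_c = 0.854 + 0.656667 = 1.51067 m.
A = ½ × 2.29 × 1.97 = 2.25565 m².
Resultant F = γ·h_c·A = 9.81 × 1.51067 × 2.25565 = 33.428 kN.
I_c = b·h³/36 = 2.29 × 1.97³/36 = 0.486331 m⁴.
Centre of pressure: y_p = y_c + I_c/(y_c·A) = 1.51067 + 0.486331/(1.51067 × 2.25565) = 1.51067 + 0.142722 = 1.65339 m along the plane.

h_p = 1.653 m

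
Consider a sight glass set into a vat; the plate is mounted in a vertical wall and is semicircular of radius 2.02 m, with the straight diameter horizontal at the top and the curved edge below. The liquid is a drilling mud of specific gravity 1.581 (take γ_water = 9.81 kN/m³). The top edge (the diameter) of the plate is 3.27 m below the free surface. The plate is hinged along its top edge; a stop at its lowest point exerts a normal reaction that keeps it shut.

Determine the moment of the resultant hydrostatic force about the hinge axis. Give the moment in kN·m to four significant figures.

γ = 1.581 × 9.81 = 15.50961 kN/m³.
The centroid of a semicircle lies 4r/(3π) = 0.857315 m from the diameter, here below the top edge, so the centroid depth is h_c = 3.27 + 0.857315 = 4.12732 m.
A = πr²/2 = π × 2.02²/2 = 6.40948 m².
Resultant F = γ·h_c·A = 15.50961 × 4.12732 × 6.40948 = 410.291 kN.
I_c = (π/8 − 8/(9π))·r⁴ = 0.109757 × 2.02⁴ = 1.82742 m⁴.
Centre of pressure: y_p = y_c + I_c/(y_c·A) = 4.12732 + 1.82742/(4.12732 × 6.40948) = 4.12732 + 0.0690792 = 4.1964 m along the plane.
The resultant acts 0.857315 + 0.0690792 = 0.926394 m (along the plate) below the hinge at the top edge, so the moment about the hinge is M = F × 0.926394 = 410.291 × 0.926394 = 380.091 kN·m.

M ≈ 380.1 kN·m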